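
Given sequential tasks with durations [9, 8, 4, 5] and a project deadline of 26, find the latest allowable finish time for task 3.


LF(activity 3) = deadline - sum of successor durations
Successors: activities 4 through 4 with durations [5]
Sum of successor durations = 5
LF = 26 - 5 = 21

21


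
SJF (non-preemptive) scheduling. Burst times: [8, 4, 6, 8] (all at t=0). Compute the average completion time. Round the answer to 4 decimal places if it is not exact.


SJF order (ascending): [4, 6, 8, 8]
Completion times:
  Job 1: burst=4, C=4
  Job 2: burst=6, C=10
  Job 3: burst=8, C=18
  Job 4: burst=8, C=26
Average completion = 58/4 = 14.5

14.5


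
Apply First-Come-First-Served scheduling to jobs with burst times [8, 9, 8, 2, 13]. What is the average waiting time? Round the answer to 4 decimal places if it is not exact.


FCFS order (as given): [8, 9, 8, 2, 13]
Waiting times:
  Job 1: wait = 0
  Job 2: wait = 8
  Job 3: wait = 17
  Job 4: wait = 25
  Job 5: wait = 27
Sum of waiting times = 77
Average waiting time = 77/5 = 15.4

15.4


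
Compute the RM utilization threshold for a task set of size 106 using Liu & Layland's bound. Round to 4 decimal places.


Compute 2^(1/106) = 1.0065605511
Subtract 1: 1.0065605511 - 1 = 0.0065605511
Multiply by n: 106 * 0.0065605511 = 0.6954184166
Round to 4 dp: 0.6954

0.6954


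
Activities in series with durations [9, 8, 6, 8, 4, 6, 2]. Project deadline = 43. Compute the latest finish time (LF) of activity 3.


LF(activity 3) = deadline - sum of successor durations
Successors: activities 4 through 7 with durations [8, 4, 6, 2]
Sum of successor durations = 20
LF = 43 - 20 = 23

23


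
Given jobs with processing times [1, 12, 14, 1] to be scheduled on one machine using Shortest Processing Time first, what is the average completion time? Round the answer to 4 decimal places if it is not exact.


Sort jobs by processing time (SPT order): [1, 1, 12, 14]
Compute completion times sequentially:
  Job 1: processing = 1, completes at 1
  Job 2: processing = 1, completes at 2
  Job 3: processing = 12, completes at 14
  Job 4: processing = 14, completes at 28
Sum of completion times = 45
Average completion time = 45/4 = 11.25

11.25


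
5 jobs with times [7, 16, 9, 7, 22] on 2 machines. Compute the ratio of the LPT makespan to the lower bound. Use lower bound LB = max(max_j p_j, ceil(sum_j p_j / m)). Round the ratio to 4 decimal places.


LPT order: [22, 16, 9, 7, 7]
Machine loads after assignment: [29, 32]
LPT makespan = 32
Lower bound = max(max_job, ceil(total/2)) = max(22, 31) = 31
Ratio = 32 / 31 = 1.0323

1.0323


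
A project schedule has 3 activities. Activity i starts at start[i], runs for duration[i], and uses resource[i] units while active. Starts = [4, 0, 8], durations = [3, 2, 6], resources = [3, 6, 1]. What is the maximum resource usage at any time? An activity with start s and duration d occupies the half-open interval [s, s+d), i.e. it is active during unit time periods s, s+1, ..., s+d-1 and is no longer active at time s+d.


Each activity i is active on [start_i, start_i + duration_i).
Compute total resource usage per time slot:
  t=0: active resources = [6], total = 6
  t=1: active resources = [6], total = 6
  t=2: active resources = [], total = 0
  t=3: active resources = [], total = 0
  t=4: active resources = [3], total = 3
  t=5: active resources = [3], total = 3
  t=6: active resources = [3], total = 3
  t=7: active resources = [], total = 0
  t=8: active resources = [1], total = 1
  t=9: active resources = [1], total = 1
  t=10: active resources = [1], total = 1
  t=11: active resources = [1], total = 1
  t=12: active resources = [1], total = 1
  t=13: active resources = [1], total = 1
Peak resource demand = 6

6


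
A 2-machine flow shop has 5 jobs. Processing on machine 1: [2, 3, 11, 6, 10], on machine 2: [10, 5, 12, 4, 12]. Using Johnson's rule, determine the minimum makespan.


Apply Johnson's rule:
  Group 1 (a <= b): [(1, 2, 10), (2, 3, 5), (5, 10, 12), (3, 11, 12)]
  Group 2 (a > b): [(4, 6, 4)]
Optimal job order: [1, 2, 5, 3, 4]
Schedule:
  Job 1: M1 done at 2, M2 done at 12
  Job 2: M1 done at 5, M2 done at 17
  Job 5: M1 done at 15, M2 done at 29
  Job 3: M1 done at 26, M2 done at 41
  Job 4: M1 done at 32, M2 done at 45
Makespan = 45

45


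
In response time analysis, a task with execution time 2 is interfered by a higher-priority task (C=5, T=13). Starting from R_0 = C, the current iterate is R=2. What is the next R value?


R_next = C + ceil(R_prev / T_hp) * C_hp
ceil(2 / 13) = ceil(0.1538) = 1
Interference = 1 * 5 = 5
R_next = 2 + 5 = 7

7


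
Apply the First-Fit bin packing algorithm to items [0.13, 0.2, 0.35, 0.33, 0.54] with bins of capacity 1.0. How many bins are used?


Place items sequentially using First-Fit:
  Item 0.13 -> new Bin 1
  Item 0.2 -> Bin 1 (now 0.33)
  Item 0.35 -> Bin 1 (now 0.68)
  Item 0.33 -> new Bin 2
  Item 0.54 -> Bin 2 (now 0.87)
Total bins used = 2

2


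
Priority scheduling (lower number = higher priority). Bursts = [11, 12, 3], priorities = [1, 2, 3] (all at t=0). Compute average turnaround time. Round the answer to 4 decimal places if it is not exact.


Sort by priority (ascending = highest first):
Order: [(1, 11), (2, 12), (3, 3)]
Completion times:
  Priority 1, burst=11, C=11
  Priority 2, burst=12, C=23
  Priority 3, burst=3, C=26
Average turnaround = 60/3 = 20.0

20.0


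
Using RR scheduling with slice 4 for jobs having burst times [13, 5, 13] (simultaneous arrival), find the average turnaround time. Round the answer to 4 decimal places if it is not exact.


Time quantum = 4
Execution trace:
  J1 runs 4 units, time = 4
  J2 runs 4 units, time = 8
  J3 runs 4 units, time = 12
  J1 runs 4 units, time = 16
  J2 runs 1 units, time = 17
  J3 runs 4 units, time = 21
  J1 runs 4 units, time = 25
  J3 runs 4 units, time = 29
  J1 runs 1 units, time = 30
  J3 runs 1 units, time = 31
Finish times: [30, 17, 31]
Average turnaround = 78/3 = 26.0

26.0


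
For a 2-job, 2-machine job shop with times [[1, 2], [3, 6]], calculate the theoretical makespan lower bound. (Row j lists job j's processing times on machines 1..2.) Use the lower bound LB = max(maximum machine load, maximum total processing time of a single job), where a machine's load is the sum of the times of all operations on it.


Machine loads:
  Machine 1: 1 + 3 = 4
  Machine 2: 2 + 6 = 8
Max machine load = 8
Job totals:
  Job 1: 3
  Job 2: 9
Max job total = 9
Lower bound = max(8, 9) = 9

9


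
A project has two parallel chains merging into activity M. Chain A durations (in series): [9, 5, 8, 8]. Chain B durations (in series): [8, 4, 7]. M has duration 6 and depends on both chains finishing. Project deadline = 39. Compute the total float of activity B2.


Forward pass: ES(B2) = sum of predecessors on chain B = 8
EF = ES + duration = 8 + 4 = 12
Backward pass: LF(M) = deadline = 39; LS(M) = 39 - 6 = 33
LF(B2) = LS(M) - sum(successors on chain B) = 33 - 7 = 26
LS = LF - duration = 26 - 4 = 22
Total float = LS - ES = 22 - 8 = 14

14


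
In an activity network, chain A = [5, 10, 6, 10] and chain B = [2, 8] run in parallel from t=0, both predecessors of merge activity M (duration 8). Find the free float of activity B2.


ES(B2) = sum of predecessors on chain B = 2
EF(B2) = ES + duration = 2 + 8 = 10
Successor of B2 is M. ES(M) = max(sum(A), sum(B)) = max(31, 10) = 31
Free float = ES(successor) - EF(current) = 31 - 10 = 21

21


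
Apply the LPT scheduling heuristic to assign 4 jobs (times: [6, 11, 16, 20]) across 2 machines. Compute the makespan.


Sort jobs in decreasing order (LPT): [20, 16, 11, 6]
Assign each job to the least loaded machine:
  Machine 1: jobs [20, 6], load = 26
  Machine 2: jobs [16, 11], load = 27
Makespan = max load = 27

27


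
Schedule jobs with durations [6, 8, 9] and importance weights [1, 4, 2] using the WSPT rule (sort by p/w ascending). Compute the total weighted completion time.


Compute p/w ratios and sort ascending (WSPT): [(8, 4), (9, 2), (6, 1)]
Compute weighted completion times:
  Job (p=8,w=4): C=8, w*C=4*8=32
  Job (p=9,w=2): C=17, w*C=2*17=34
  Job (p=6,w=1): C=23, w*C=1*23=23
Total weighted completion time = 89

89


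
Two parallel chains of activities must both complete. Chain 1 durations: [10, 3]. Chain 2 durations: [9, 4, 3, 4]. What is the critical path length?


Path A total = 10 + 3 = 13
Path B total = 9 + 4 + 3 + 4 = 20
Critical path = longest path = max(13, 20) = 20

20


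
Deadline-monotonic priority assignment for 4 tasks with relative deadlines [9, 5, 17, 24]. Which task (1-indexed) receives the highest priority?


Sort tasks by relative deadline (ascending):
  Task 2: deadline = 5
  Task 1: deadline = 9
  Task 3: deadline = 17
  Task 4: deadline = 24
Priority order (highest first): [2, 1, 3, 4]
Highest priority task = 2

2


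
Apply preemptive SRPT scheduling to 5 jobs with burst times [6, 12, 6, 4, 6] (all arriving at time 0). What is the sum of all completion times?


Since all jobs arrive at t=0, SRPT equals SPT ordering.
SPT order: [4, 6, 6, 6, 12]
Completion times:
  Job 1: p=4, C=4
  Job 2: p=6, C=10
  Job 3: p=6, C=16
  Job 4: p=6, C=22
  Job 5: p=12, C=34
Total completion time = 4 + 10 + 16 + 22 + 34 = 86

86


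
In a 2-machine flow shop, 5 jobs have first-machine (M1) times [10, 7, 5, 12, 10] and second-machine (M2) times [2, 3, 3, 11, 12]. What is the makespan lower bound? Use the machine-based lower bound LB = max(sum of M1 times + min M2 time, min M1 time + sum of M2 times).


LB1 = sum(M1 times) + min(M2 times) = 44 + 2 = 46
LB2 = min(M1 times) + sum(M2 times) = 5 + 31 = 36
Lower bound = max(LB1, LB2) = max(46, 36) = 46

46


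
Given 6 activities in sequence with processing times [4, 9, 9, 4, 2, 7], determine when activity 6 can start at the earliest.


Activity 6 starts after activities 1 through 5 complete.
Predecessor durations: [4, 9, 9, 4, 2]
ES = 4 + 9 + 9 + 4 + 2 = 28

28


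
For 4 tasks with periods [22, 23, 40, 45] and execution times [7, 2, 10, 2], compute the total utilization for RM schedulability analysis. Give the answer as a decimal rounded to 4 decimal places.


Compute individual utilizations (exact fractions):
  Task 1: C/T = 7/22 (approx. 0.3182)
  Task 2: C/T = 2/23 (approx. 0.087)
  Task 3: C/T = 10/40 = 1/4 (approx. 0.25)
  Task 4: C/T = 2/45 (approx. 0.0444)
Total utilization U = 7/22 + 2/23 + 1/4 + 2/45 = 31859/45540
Rounded to 4 decimal places: U = 0.6996
RM (Liu & Layland) bound for 4 tasks = 0.756828; compare with U = 31859/45540 (approx. 0.699583)
U <= bound, so schedulable by RM sufficient condition.

0.6996


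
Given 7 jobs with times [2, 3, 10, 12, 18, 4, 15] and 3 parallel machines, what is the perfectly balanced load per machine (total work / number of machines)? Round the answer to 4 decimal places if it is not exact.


Total processing time = 2 + 3 + 10 + 12 + 18 + 4 + 15 = 64
Number of machines = 3
Ideal balanced load = 64 / 3 = 21.3333

21.3333


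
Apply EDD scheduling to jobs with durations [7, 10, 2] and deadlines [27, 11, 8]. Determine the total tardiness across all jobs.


Sort by due date (EDD order): [(2, 8), (10, 11), (7, 27)]
Compute completion times and tardiness:
  Job 1: p=2, d=8, C=2, tardiness=max(0,2-8)=0
  Job 2: p=10, d=11, C=12, tardiness=max(0,12-11)=1
  Job 3: p=7, d=27, C=19, tardiness=max(0,19-27)=0
Total tardiness = 1

1


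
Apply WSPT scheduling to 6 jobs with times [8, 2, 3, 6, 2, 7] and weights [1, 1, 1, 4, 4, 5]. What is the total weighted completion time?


Compute p/w ratios and sort ascending (WSPT): [(2, 4), (7, 5), (6, 4), (2, 1), (3, 1), (8, 1)]
Compute weighted completion times:
  Job (p=2,w=4): C=2, w*C=4*2=8
  Job (p=7,w=5): C=9, w*C=5*9=45
  Job (p=6,w=4): C=15, w*C=4*15=60
  Job (p=2,w=1): C=17, w*C=1*17=17
  Job (p=3,w=1): C=20, w*C=1*20=20
  Job (p=8,w=1): C=28, w*C=1*28=28
Total weighted completion time = 178

178


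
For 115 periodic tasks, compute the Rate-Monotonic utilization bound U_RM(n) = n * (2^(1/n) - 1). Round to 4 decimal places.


Compute 2^(1/115) = 1.0060455679
Subtract 1: 1.0060455679 - 1 = 0.0060455679
Multiply by n: 115 * 0.0060455679 = 0.6952403085
Round to 4 dp: 0.6952

0.6952


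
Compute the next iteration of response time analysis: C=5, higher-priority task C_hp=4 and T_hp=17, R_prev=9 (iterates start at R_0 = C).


R_next = C + ceil(R_prev / T_hp) * C_hp
ceil(9 / 17) = ceil(0.5294) = 1
Interference = 1 * 4 = 4
R_next = 5 + 4 = 9
R_next = R_prev, so the iteration has converged (response time = 9).

9


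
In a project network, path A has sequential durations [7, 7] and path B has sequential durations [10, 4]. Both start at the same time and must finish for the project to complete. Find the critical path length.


Path A total = 7 + 7 = 14
Path B total = 10 + 4 = 14
Critical path = longest path = max(14, 14) = 14

14


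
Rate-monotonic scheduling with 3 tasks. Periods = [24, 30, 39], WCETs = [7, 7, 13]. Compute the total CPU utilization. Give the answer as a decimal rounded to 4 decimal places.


Compute individual utilizations (exact fractions):
  Task 1: C/T = 7/24 (approx. 0.2917)
  Task 2: C/T = 7/30 (approx. 0.2333)
  Task 3: C/T = 13/39 = 1/3 (approx. 0.3333)
Total utilization U = 7/24 + 7/30 + 1/3 = 103/120
Rounded to 4 decimal places: U = 0.8583
RM (Liu & Layland) bound for 3 tasks = 0.779763; compare with U = 103/120 (approx. 0.858333)
bound < U <= 1, so the RM sufficient condition is not met (inconclusive; an exact test such as response-time analysis is needed).

0.8583


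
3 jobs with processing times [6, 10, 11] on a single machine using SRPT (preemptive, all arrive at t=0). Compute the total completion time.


Since all jobs arrive at t=0, SRPT equals SPT ordering.
SPT order: [6, 10, 11]
Completion times:
  Job 1: p=6, C=6
  Job 2: p=10, C=16
  Job 3: p=11, C=27
Total completion time = 6 + 16 + 27 = 49

49


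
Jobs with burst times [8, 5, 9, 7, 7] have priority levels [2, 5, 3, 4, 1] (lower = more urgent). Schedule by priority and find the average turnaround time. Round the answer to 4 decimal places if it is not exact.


Sort by priority (ascending = highest first):
Order: [(1, 7), (2, 8), (3, 9), (4, 7), (5, 5)]
Completion times:
  Priority 1, burst=7, C=7
  Priority 2, burst=8, C=15
  Priority 3, burst=9, C=24
  Priority 4, burst=7, C=31
  Priority 5, burst=5, C=36
Average turnaround = 113/5 = 22.6

22.6


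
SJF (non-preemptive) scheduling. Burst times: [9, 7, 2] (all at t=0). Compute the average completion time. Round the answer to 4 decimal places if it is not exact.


SJF order (ascending): [2, 7, 9]
Completion times:
  Job 1: burst=2, C=2
  Job 2: burst=7, C=9
  Job 3: burst=9, C=18
Average completion = 29/3 = 9.6667

9.6667


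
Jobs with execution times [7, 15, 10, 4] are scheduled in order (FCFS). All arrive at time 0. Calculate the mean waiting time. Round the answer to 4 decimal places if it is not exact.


FCFS order (as given): [7, 15, 10, 4]
Waiting times:
  Job 1: wait = 0
  Job 2: wait = 7
  Job 3: wait = 22
  Job 4: wait = 32
Sum of waiting times = 61
Average waiting time = 61/4 = 15.25

15.25


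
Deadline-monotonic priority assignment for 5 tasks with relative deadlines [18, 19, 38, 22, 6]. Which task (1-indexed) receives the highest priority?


Sort tasks by relative deadline (ascending):
  Task 5: deadline = 6
  Task 1: deadline = 18
  Task 2: deadline = 19
  Task 4: deadline = 22
  Task 3: deadline = 38
Priority order (highest first): [5, 1, 2, 4, 3]
Highest priority task = 5

5


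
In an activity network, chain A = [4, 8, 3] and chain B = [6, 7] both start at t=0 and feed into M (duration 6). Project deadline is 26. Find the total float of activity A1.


Forward pass: ES(A1) = sum of predecessors on chain A = 0
EF = ES + duration = 0 + 4 = 4
Backward pass: LF(M) = deadline = 26; LS(M) = 26 - 6 = 20
LF(A1) = LS(M) - sum(successors on chain A) = 20 - 11 = 9
LS = LF - duration = 9 - 4 = 5
Total float = LS - ES = 5 - 0 = 5

5


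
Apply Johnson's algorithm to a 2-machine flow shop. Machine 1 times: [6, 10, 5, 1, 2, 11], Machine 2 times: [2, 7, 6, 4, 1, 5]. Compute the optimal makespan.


Apply Johnson's rule:
  Group 1 (a <= b): [(4, 1, 4), (3, 5, 6)]
  Group 2 (a > b): [(2, 10, 7), (6, 11, 5), (1, 6, 2), (5, 2, 1)]
Optimal job order: [4, 3, 2, 6, 1, 5]
Schedule:
  Job 4: M1 done at 1, M2 done at 5
  Job 3: M1 done at 6, M2 done at 12
  Job 2: M1 done at 16, M2 done at 23
  Job 6: M1 done at 27, M2 done at 32
  Job 1: M1 done at 33, M2 done at 35
  Job 5: M1 done at 35, M2 done at 36
Makespan = 36

36


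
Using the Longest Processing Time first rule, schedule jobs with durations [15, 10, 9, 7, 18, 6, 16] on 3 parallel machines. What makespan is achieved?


Sort jobs in decreasing order (LPT): [18, 16, 15, 10, 9, 7, 6]
Assign each job to the least loaded machine:
  Machine 1: jobs [18, 7, 6], load = 31
  Machine 2: jobs [16, 9], load = 25
  Machine 3: jobs [15, 10], load = 25
Makespan = max load = 31

31


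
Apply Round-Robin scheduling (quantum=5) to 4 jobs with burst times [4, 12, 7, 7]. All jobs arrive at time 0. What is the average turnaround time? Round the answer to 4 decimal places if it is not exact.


Time quantum = 5
Execution trace:
  J1 runs 4 units, time = 4
  J2 runs 5 units, time = 9
  J3 runs 5 units, time = 14
  J4 runs 5 units, time = 19
  J2 runs 5 units, time = 24
  J3 runs 2 units, time = 26
  J4 runs 2 units, time = 28
  J2 runs 2 units, time = 30
Finish times: [4, 30, 26, 28]
Average turnaround = 88/4 = 22.0

22.0


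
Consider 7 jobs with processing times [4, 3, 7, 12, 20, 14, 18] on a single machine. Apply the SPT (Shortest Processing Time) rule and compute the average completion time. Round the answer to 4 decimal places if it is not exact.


Sort jobs by processing time (SPT order): [3, 4, 7, 12, 14, 18, 20]
Compute completion times sequentially:
  Job 1: processing = 3, completes at 3
  Job 2: processing = 4, completes at 7
  Job 3: processing = 7, completes at 14
  Job 4: processing = 12, completes at 26
  Job 5: processing = 14, completes at 40
  Job 6: processing = 18, completes at 58
  Job 7: processing = 20, completes at 78
Sum of completion times = 226
Average completion time = 226/7 = 32.2857

32.2857


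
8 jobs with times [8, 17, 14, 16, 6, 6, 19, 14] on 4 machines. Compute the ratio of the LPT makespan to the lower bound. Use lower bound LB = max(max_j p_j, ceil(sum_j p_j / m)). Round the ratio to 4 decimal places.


LPT order: [19, 17, 16, 14, 14, 8, 6, 6]
Machine loads after assignment: [25, 23, 24, 28]
LPT makespan = 28
Lower bound = max(max_job, ceil(total/4)) = max(19, 25) = 25
Ratio = 28 / 25 = 1.12

1.12


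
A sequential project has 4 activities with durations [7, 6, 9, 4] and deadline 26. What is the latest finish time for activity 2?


LF(activity 2) = deadline - sum of successor durations
Successors: activities 3 through 4 with durations [9, 4]
Sum of successor durations = 13
LF = 26 - 13 = 13

13


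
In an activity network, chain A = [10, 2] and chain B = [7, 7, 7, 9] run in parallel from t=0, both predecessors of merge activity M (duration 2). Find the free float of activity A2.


ES(A2) = sum of predecessors on chain A = 10
EF(A2) = ES + duration = 10 + 2 = 12
Successor of A2 is M. ES(M) = max(sum(A), sum(B)) = max(12, 30) = 30
Free float = ES(successor) - EF(current) = 30 - 12 = 18

18


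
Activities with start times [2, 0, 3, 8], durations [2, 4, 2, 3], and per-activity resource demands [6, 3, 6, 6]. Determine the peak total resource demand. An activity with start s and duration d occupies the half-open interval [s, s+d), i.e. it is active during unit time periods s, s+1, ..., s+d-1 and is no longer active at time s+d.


Each activity i is active on [start_i, start_i + duration_i).
Compute total resource usage per time slot:
  t=0: active resources = [3], total = 3
  t=1: active resources = [3], total = 3
  t=2: active resources = [6, 3], total = 9
  t=3: active resources = [6, 3, 6], total = 15
  t=4: active resources = [6], total = 6
  t=5: active resources = [], total = 0
  t=6: active resources = [], total = 0
  t=7: active resources = [], total = 0
  t=8: active resources = [6], total = 6
  t=9: active resources = [6], total = 6
  t=10: active resources = [6], total = 6
Peak resource demand = 15

15


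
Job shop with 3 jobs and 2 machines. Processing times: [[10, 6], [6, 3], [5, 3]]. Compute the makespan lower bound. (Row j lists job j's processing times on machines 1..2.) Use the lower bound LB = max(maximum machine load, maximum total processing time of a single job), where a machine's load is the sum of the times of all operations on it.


Machine loads:
  Machine 1: 10 + 6 + 5 = 21
  Machine 2: 6 + 3 + 3 = 12
Max machine load = 21
Job totals:
  Job 1: 16
  Job 2: 9
  Job 3: 8
Max job total = 16
Lower bound = max(21, 16) = 21

21


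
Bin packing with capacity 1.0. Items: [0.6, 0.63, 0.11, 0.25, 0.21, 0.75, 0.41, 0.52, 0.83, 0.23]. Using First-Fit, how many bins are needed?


Place items sequentially using First-Fit:
  Item 0.6 -> new Bin 1
  Item 0.63 -> new Bin 2
  Item 0.11 -> Bin 1 (now 0.71)
  Item 0.25 -> Bin 1 (now 0.96)
  Item 0.21 -> Bin 2 (now 0.84)
  Item 0.75 -> new Bin 3
  Item 0.41 -> new Bin 4
  Item 0.52 -> Bin 4 (now 0.93)
  Item 0.83 -> new Bin 5
  Item 0.23 -> Bin 3 (now 0.98)
Total bins used = 5

5


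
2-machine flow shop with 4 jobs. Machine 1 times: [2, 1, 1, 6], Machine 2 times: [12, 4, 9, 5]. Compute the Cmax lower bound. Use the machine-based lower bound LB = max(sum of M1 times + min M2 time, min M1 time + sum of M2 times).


LB1 = sum(M1 times) + min(M2 times) = 10 + 4 = 14
LB2 = min(M1 times) + sum(M2 times) = 1 + 30 = 31
Lower bound = max(LB1, LB2) = max(14, 31) = 31

31


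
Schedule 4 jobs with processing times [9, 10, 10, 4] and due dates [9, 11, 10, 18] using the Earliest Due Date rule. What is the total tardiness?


Sort by due date (EDD order): [(9, 9), (10, 10), (10, 11), (4, 18)]
Compute completion times and tardiness:
  Job 1: p=9, d=9, C=9, tardiness=max(0,9-9)=0
  Job 2: p=10, d=10, C=19, tardiness=max(0,19-10)=9
  Job 3: p=10, d=11, C=29, tardiness=max(0,29-11)=18
  Job 4: p=4, d=18, C=33, tardiness=max(0,33-18)=15
Total tardiness = 42

42


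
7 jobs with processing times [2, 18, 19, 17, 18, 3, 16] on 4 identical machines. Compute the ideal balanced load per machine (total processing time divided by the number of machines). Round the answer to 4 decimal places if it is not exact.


Total processing time = 2 + 18 + 19 + 17 + 18 + 3 + 16 = 93
Number of machines = 4
Ideal balanced load = 93 / 4 = 23.25

23.25


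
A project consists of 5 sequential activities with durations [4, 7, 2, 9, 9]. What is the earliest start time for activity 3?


Activity 3 starts after activities 1 through 2 complete.
Predecessor durations: [4, 7]
ES = 4 + 7 = 11

11


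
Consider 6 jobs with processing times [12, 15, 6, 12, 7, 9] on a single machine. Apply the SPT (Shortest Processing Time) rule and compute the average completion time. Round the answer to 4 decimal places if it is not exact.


Sort jobs by processing time (SPT order): [6, 7, 9, 12, 12, 15]
Compute completion times sequentially:
  Job 1: processing = 6, completes at 6
  Job 2: processing = 7, completes at 13
  Job 3: processing = 9, completes at 22
  Job 4: processing = 12, completes at 34
  Job 5: processing = 12, completes at 46
  Job 6: processing = 15, completes at 61
Sum of completion times = 182
Average completion time = 182/6 = 30.3333

30.3333


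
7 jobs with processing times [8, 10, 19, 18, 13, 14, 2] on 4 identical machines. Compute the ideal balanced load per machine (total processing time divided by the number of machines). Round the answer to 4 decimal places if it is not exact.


Total processing time = 8 + 10 + 19 + 18 + 13 + 14 + 2 = 84
Number of machines = 4
Ideal balanced load = 84 / 4 = 21.0

21.0


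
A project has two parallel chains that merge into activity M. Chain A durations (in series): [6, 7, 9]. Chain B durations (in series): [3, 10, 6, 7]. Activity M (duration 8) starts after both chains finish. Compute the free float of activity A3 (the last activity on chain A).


ES(A3) = sum of predecessors on chain A = 13
EF(A3) = ES + duration = 13 + 9 = 22
Successor of A3 is M. ES(M) = max(sum(A), sum(B)) = max(22, 26) = 26
Free float = ES(successor) - EF(current) = 26 - 22 = 4

4


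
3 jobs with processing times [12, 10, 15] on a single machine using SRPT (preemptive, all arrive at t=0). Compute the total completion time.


Since all jobs arrive at t=0, SRPT equals SPT ordering.
SPT order: [10, 12, 15]
Completion times:
  Job 1: p=10, C=10
  Job 2: p=12, C=22
  Job 3: p=15, C=37
Total completion time = 10 + 22 + 37 = 69

69


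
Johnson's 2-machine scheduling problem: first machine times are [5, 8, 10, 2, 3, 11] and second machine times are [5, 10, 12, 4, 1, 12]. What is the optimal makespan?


Apply Johnson's rule:
  Group 1 (a <= b): [(4, 2, 4), (1, 5, 5), (2, 8, 10), (3, 10, 12), (6, 11, 12)]
  Group 2 (a > b): [(5, 3, 1)]
Optimal job order: [4, 1, 2, 3, 6, 5]
Schedule:
  Job 4: M1 done at 2, M2 done at 6
  Job 1: M1 done at 7, M2 done at 12
  Job 2: M1 done at 15, M2 done at 25
  Job 3: M1 done at 25, M2 done at 37
  Job 6: M1 done at 36, M2 done at 49
  Job 5: M1 done at 39, M2 done at 50
Makespan = 50

50


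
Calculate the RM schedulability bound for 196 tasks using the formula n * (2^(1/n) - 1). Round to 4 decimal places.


Compute 2^(1/196) = 1.0035427259
Subtract 1: 1.0035427259 - 1 = 0.0035427259
Multiply by n: 196 * 0.0035427259 = 0.6943742764
Round to 4 dp: 0.6944

0.6944


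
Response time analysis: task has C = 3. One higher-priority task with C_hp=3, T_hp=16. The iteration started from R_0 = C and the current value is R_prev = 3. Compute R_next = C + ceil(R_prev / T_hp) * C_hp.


R_next = C + ceil(R_prev / T_hp) * C_hp
ceil(3 / 16) = ceil(0.1875) = 1
Interference = 1 * 3 = 3
R_next = 3 + 3 = 6

6


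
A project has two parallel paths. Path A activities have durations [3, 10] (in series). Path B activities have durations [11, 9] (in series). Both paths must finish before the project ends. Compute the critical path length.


Path A total = 3 + 10 = 13
Path B total = 11 + 9 = 20
Critical path = longest path = max(13, 20) = 20

20


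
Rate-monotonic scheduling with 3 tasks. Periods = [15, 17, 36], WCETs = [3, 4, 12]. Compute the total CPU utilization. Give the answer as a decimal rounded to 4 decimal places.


Compute individual utilizations (exact fractions):
  Task 1: C/T = 3/15 = 1/5 (approx. 0.2)
  Task 2: C/T = 4/17 (approx. 0.2353)
  Task 3: C/T = 12/36 = 1/3 (approx. 0.3333)
Total utilization U = 1/5 + 4/17 + 1/3 = 196/255
Rounded to 4 decimal places: U = 0.7686
RM (Liu & Layland) bound for 3 tasks = 0.779763; compare with U = 196/255 (approx. 0.768627)
U <= bound, so schedulable by RM sufficient condition.

0.7686


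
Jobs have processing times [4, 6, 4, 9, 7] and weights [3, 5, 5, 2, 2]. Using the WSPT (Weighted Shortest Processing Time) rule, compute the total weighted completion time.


Compute p/w ratios and sort ascending (WSPT): [(4, 5), (6, 5), (4, 3), (7, 2), (9, 2)]
Compute weighted completion times:
  Job (p=4,w=5): C=4, w*C=5*4=20
  Job (p=6,w=5): C=10, w*C=5*10=50
  Job (p=4,w=3): C=14, w*C=3*14=42
  Job (p=7,w=2): C=21, w*C=2*21=42
  Job (p=9,w=2): C=30, w*C=2*30=60
Total weighted completion time = 214

214


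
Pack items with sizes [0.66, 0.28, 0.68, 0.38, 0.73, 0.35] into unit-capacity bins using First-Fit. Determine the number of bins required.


Place items sequentially using First-Fit:
  Item 0.66 -> new Bin 1
  Item 0.28 -> Bin 1 (now 0.94)
  Item 0.68 -> new Bin 2
  Item 0.38 -> new Bin 3
  Item 0.73 -> new Bin 4
  Item 0.35 -> Bin 3 (now 0.73)
Total bins used = 4

4


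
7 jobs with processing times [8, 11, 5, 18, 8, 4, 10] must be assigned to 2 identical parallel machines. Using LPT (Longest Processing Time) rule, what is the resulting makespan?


Sort jobs in decreasing order (LPT): [18, 11, 10, 8, 8, 5, 4]
Assign each job to the least loaded machine:
  Machine 1: jobs [18, 8, 5], load = 31
  Machine 2: jobs [11, 10, 8, 4], load = 33
Makespan = max load = 33

33


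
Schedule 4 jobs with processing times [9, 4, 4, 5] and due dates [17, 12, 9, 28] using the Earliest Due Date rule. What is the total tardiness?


Sort by due date (EDD order): [(4, 9), (4, 12), (9, 17), (5, 28)]
Compute completion times and tardiness:
  Job 1: p=4, d=9, C=4, tardiness=max(0,4-9)=0
  Job 2: p=4, d=12, C=8, tardiness=max(0,8-12)=0
  Job 3: p=9, d=17, C=17, tardiness=max(0,17-17)=0
  Job 4: p=5, d=28, C=22, tardiness=max(0,22-28)=0
Total tardiness = 0

0


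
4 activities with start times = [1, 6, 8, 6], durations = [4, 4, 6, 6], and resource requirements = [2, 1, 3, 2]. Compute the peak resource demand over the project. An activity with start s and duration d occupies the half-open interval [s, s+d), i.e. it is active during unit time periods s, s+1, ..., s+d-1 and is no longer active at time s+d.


Each activity i is active on [start_i, start_i + duration_i).
Compute total resource usage per time slot:
  t=0: active resources = [], total = 0
  t=1: active resources = [2], total = 2
  t=2: active resources = [2], total = 2
  t=3: active resources = [2], total = 2
  t=4: active resources = [2], total = 2
  t=5: active resources = [], total = 0
  t=6: active resources = [1, 2], total = 3
  t=7: active resources = [1, 2], total = 3
  t=8: active resources = [1, 3, 2], total = 6
  t=9: active resources = [1, 3, 2], total = 6
  t=10: active resources = [3, 2], total = 5
  t=11: active resources = [3, 2], total = 5
  t=12: active resources = [3], total = 3
  t=13: active resources = [3], total = 3
Peak resource demand = 6

6


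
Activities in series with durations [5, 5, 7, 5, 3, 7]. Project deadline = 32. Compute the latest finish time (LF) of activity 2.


LF(activity 2) = deadline - sum of successor durations
Successors: activities 3 through 6 with durations [7, 5, 3, 7]
Sum of successor durations = 22
LF = 32 - 22 = 10

10


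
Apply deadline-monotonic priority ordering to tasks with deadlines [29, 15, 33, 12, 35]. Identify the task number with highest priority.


Sort tasks by relative deadline (ascending):
  Task 4: deadline = 12
  Task 2: deadline = 15
  Task 1: deadline = 29
  Task 3: deadline = 33
  Task 5: deadline = 35
Priority order (highest first): [4, 2, 1, 3, 5]
Highest priority task = 4

4


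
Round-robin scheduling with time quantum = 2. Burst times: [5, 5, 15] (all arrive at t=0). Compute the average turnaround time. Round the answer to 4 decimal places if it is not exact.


Time quantum = 2
Execution trace:
  J1 runs 2 units, time = 2
  J2 runs 2 units, time = 4
  J3 runs 2 units, time = 6
  J1 runs 2 units, time = 8
  J2 runs 2 units, time = 10
  J3 runs 2 units, time = 12
  J1 runs 1 units, time = 13
  J2 runs 1 units, time = 14
  J3 runs 2 units, time = 16
  J3 runs 2 units, time = 18
  J3 runs 2 units, time = 20
  J3 runs 2 units, time = 22
  J3 runs 2 units, time = 24
  J3 runs 1 units, time = 25
Finish times: [13, 14, 25]
Average turnaround = 52/3 = 17.3333

17.3333


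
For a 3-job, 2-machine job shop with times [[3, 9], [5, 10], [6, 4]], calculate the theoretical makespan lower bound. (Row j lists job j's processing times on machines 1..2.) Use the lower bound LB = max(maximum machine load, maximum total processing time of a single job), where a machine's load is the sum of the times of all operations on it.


Machine loads:
  Machine 1: 3 + 5 + 6 = 14
  Machine 2: 9 + 10 + 4 = 23
Max machine load = 23
Job totals:
  Job 1: 12
  Job 2: 15
  Job 3: 10
Max job total = 15
Lower bound = max(23, 15) = 23

23


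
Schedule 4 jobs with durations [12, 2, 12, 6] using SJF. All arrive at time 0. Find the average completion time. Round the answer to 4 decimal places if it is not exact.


SJF order (ascending): [2, 6, 12, 12]
Completion times:
  Job 1: burst=2, C=2
  Job 2: burst=6, C=8
  Job 3: burst=12, C=20
  Job 4: burst=12, C=32
Average completion = 62/4 = 15.5

15.5


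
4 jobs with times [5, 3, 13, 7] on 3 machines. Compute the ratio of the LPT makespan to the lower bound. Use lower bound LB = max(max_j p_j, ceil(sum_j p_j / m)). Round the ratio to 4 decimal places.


LPT order: [13, 7, 5, 3]
Machine loads after assignment: [13, 7, 8]
LPT makespan = 13
Lower bound = max(max_job, ceil(total/3)) = max(13, 10) = 13
Ratio = 13 / 13 = 1.0

1.0


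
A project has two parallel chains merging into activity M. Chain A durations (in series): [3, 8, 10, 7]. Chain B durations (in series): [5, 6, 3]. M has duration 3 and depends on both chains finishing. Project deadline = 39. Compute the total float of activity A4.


Forward pass: ES(A4) = sum of predecessors on chain A = 21
EF = ES + duration = 21 + 7 = 28
Backward pass: LF(M) = deadline = 39; LS(M) = 39 - 3 = 36
LF(A4) = LS(M) - sum(successors on chain A) = 36 - 0 = 36
LS = LF - duration = 36 - 7 = 29
Total float = LS - ES = 29 - 21 = 8

8


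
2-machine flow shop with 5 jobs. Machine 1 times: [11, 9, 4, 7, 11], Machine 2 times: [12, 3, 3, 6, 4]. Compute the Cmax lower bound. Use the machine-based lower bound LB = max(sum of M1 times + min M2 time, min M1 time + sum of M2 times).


LB1 = sum(M1 times) + min(M2 times) = 42 + 3 = 45
LB2 = min(M1 times) + sum(M2 times) = 4 + 28 = 32
Lower bound = max(LB1, LB2) = max(45, 32) = 45

45


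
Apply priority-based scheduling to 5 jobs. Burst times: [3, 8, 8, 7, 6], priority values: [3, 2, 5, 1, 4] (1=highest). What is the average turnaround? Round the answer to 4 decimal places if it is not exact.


Sort by priority (ascending = highest first):
Order: [(1, 7), (2, 8), (3, 3), (4, 6), (5, 8)]
Completion times:
  Priority 1, burst=7, C=7
  Priority 2, burst=8, C=15
  Priority 3, burst=3, C=18
  Priority 4, burst=6, C=24
  Priority 5, burst=8, C=32
Average turnaround = 96/5 = 19.2

19.2


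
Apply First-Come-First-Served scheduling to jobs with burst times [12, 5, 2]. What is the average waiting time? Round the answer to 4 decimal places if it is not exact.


FCFS order (as given): [12, 5, 2]
Waiting times:
  Job 1: wait = 0
  Job 2: wait = 12
  Job 3: wait = 17
Sum of waiting times = 29
Average waiting time = 29/3 = 9.6667

9.6667


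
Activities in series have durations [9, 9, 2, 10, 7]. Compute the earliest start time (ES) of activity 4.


Activity 4 starts after activities 1 through 3 complete.
Predecessor durations: [9, 9, 2]
ES = 9 + 9 + 2 = 20

20


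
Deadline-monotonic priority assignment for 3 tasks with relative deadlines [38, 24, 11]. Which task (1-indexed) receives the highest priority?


Sort tasks by relative deadline (ascending):
  Task 3: deadline = 11
  Task 2: deadline = 24
  Task 1: deadline = 38
Priority order (highest first): [3, 2, 1]
Highest priority task = 3

3


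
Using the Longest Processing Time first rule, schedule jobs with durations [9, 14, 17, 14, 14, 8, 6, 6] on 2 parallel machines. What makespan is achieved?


Sort jobs in decreasing order (LPT): [17, 14, 14, 14, 9, 8, 6, 6]
Assign each job to the least loaded machine:
  Machine 1: jobs [17, 14, 8, 6], load = 45
  Machine 2: jobs [14, 14, 9, 6], load = 43
Makespan = max load = 45

45


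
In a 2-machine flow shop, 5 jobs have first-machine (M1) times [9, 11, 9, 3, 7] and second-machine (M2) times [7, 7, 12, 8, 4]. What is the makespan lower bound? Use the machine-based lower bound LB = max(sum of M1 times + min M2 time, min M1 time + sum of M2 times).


LB1 = sum(M1 times) + min(M2 times) = 39 + 4 = 43
LB2 = min(M1 times) + sum(M2 times) = 3 + 38 = 41
Lower bound = max(LB1, LB2) = max(43, 41) = 43

43


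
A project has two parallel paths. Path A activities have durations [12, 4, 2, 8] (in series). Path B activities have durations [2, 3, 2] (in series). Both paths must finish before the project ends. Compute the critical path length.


Path A total = 12 + 4 + 2 + 8 = 26
Path B total = 2 + 3 + 2 = 7
Critical path = longest path = max(26, 7) = 26

26


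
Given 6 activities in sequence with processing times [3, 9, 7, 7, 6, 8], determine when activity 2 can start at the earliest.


Activity 2 starts after activities 1 through 1 complete.
Predecessor durations: [3]
ES = 3 = 3

3


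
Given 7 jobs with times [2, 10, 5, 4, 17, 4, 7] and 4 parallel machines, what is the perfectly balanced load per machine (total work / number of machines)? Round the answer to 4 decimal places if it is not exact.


Total processing time = 2 + 10 + 5 + 4 + 17 + 4 + 7 = 49
Number of machines = 4
Ideal balanced load = 49 / 4 = 12.25

12.25


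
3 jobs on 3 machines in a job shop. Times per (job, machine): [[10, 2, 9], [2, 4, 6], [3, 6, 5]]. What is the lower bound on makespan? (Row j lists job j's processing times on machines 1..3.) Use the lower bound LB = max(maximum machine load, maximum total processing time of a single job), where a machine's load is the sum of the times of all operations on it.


Machine loads:
  Machine 1: 10 + 2 + 3 = 15
  Machine 2: 2 + 4 + 6 = 12
  Machine 3: 9 + 6 + 5 = 20
Max machine load = 20
Job totals:
  Job 1: 21
  Job 2: 12
  Job 3: 14
Max job total = 21
Lower bound = max(20, 21) = 21

21


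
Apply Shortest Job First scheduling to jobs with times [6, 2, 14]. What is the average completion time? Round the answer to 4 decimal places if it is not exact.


SJF order (ascending): [2, 6, 14]
Completion times:
  Job 1: burst=2, C=2
  Job 2: burst=6, C=8
  Job 3: burst=14, C=22
Average completion = 32/3 = 10.6667

10.6667


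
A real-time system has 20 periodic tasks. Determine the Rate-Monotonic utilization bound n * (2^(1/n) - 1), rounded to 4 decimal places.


Compute 2^(1/20) = 1.0352649238
Subtract 1: 1.0352649238 - 1 = 0.0352649238
Multiply by n: 20 * 0.0352649238 = 0.7052984760
Round to 4 dp: 0.7053

0.7053


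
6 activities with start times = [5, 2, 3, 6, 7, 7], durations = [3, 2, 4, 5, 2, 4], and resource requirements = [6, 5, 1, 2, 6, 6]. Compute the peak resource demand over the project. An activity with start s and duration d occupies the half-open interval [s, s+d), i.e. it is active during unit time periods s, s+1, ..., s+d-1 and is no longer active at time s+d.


Each activity i is active on [start_i, start_i + duration_i).
Compute total resource usage per time slot:
  t=0: active resources = [], total = 0
  t=1: active resources = [], total = 0
  t=2: active resources = [5], total = 5
  t=3: active resources = [5, 1], total = 6
  t=4: active resources = [1], total = 1
  t=5: active resources = [6, 1], total = 7
  t=6: active resources = [6, 1, 2], total = 9
  t=7: active resources = [6, 2, 6, 6], total = 20
  t=8: active resources = [2, 6, 6], total = 14
  t=9: active resources = [2, 6], total = 8
  t=10: active resources = [2, 6], total = 8
Peak resource demand = 20

20


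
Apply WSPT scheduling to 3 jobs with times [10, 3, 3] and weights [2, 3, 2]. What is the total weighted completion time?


Compute p/w ratios and sort ascending (WSPT): [(3, 3), (3, 2), (10, 2)]
Compute weighted completion times:
  Job (p=3,w=3): C=3, w*C=3*3=9
  Job (p=3,w=2): C=6, w*C=2*6=12
  Job (p=10,w=2): C=16, w*C=2*16=32
Total weighted completion time = 53

53


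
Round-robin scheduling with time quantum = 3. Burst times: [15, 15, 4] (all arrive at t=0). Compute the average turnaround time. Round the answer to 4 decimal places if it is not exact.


Time quantum = 3
Execution trace:
  J1 runs 3 units, time = 3
  J2 runs 3 units, time = 6
  J3 runs 3 units, time = 9
  J1 runs 3 units, time = 12
  J2 runs 3 units, time = 15
  J3 runs 1 units, time = 16
  J1 runs 3 units, time = 19
  J2 runs 3 units, time = 22
  J1 runs 3 units, time = 25
  J2 runs 3 units, time = 28
  J1 runs 3 units, time = 31
  J2 runs 3 units, time = 34
Finish times: [31, 34, 16]
Average turnaround = 81/3 = 27.0

27.0


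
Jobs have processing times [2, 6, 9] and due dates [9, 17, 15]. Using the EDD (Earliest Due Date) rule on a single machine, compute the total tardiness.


Sort by due date (EDD order): [(2, 9), (9, 15), (6, 17)]
Compute completion times and tardiness:
  Job 1: p=2, d=9, C=2, tardiness=max(0,2-9)=0
  Job 2: p=9, d=15, C=11, tardiness=max(0,11-15)=0
  Job 3: p=6, d=17, C=17, tardiness=max(0,17-17)=0
Total tardiness = 0

0
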